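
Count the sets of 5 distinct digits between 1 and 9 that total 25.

12

5 distinct digits from 1–9 sum between 15 and 35.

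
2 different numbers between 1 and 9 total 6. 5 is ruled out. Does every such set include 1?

No

The only way to make 6 from 2 distinct digits under that restriction is {2,4}, which does not contain 1.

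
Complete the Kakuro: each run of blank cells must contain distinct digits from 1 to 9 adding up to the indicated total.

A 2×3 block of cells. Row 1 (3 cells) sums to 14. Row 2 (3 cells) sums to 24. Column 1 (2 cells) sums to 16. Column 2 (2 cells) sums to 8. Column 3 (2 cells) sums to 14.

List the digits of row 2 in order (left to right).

24 in 3 cells must be {7,8,9}; 16 in 2 cells must be {7,9}.
The 24 across and the 8 down share only 7, so (2,2) = 7.
(1,2) = 8 − 7 = 1 completes the 8 down.
Given what's placed, (2,1) must be 9 to fit the 24 across and 16 down.
(2,3) = 24 − 16 = 8 completes the 24 across.
(1,1) = 16 − 9 = 7 completes the 16 down.
(1,3) = 14 − 8 = 6 completes the 14 across.

9 7 8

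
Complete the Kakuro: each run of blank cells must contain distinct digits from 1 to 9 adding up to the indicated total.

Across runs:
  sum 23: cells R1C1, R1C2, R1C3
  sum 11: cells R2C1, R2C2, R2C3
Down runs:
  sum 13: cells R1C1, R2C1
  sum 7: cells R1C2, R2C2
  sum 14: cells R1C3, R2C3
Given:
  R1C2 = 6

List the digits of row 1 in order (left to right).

23 in 3 cells must be {6,8,9}.
R2C2 = 7 − 6 = 1 completes the 7 down.
Nothing is forced directly, so branch on R2C3, whose candidates are 6 or 8. If R2C3 = 8: then R1C3 would have to be in {8,9} for the 23 across but in {6} for the 14 down — contradiction. So R2C3 = 6.
R1C3 = 14 − 6 = 8 completes the 14 down.
R2C1 = 11 − 7 = 4 completes the 11 across.
R1C1 = 23 − 14 = 9 completes the 23 across.

9 6 8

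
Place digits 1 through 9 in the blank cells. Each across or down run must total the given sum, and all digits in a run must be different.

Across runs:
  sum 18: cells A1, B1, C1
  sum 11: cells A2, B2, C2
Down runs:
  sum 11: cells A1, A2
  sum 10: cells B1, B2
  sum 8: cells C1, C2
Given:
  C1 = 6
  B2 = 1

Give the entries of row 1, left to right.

B1 = 10 − 1 = 9 completes the 10 down.
C2 = 8 − 6 = 2 completes the 8 down.
A1 = 18 − 15 = 3 completes the 18 across.
A2 = 11 − 3 = 8 completes the 11 across.

3 9 6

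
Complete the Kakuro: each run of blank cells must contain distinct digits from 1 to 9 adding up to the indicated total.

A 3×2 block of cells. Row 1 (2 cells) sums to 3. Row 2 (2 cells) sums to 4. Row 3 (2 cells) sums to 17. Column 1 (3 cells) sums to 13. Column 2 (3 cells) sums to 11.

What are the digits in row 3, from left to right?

9, 8

3 in 2 cells must be {1,2}; 4 in 2 cells must be {1,3}; 17 in 2 cells must be {8,9}.
The 17 across and the 11 down share only 8, so (3,2) = 8.
Given what's placed, (2,2) must be 1 to fit the 4 across and 11 down.
(3,1) = 17 − 8 = 9 completes the 17 across.
(1,1) = 1: the only remaining digit allowed by both the 3 across and the 13 down.
(1,2) = 3 − 1 = 2 completes the 3 across.
(2,1) = 4 − 1 = 3 completes the 4 across.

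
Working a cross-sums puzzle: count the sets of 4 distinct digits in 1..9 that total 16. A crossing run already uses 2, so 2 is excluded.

3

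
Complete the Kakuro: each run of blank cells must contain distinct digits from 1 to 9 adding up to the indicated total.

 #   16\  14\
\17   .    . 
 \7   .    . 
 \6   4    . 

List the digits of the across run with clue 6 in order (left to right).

17 in 2 cells must be {8,9}.
R1C1 = 9: the only remaining digit allowed by both the 17 across and the 16 down.
R1C2 = 17 − 9 = 8 completes the 17 across.
R2C1 = 16 − 13 = 3 completes the 16 down.
R2C2 = 7 − 3 = 4 completes the 7 across.
R3C2 = 6 − 4 = 2 completes the 6 across.

4 2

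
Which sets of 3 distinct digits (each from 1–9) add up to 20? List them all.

{3,8,9}; {4,7,9}; {5,6,9}; {5,7,8}

3 distinct digits from 1–9 sum between 6 and 24.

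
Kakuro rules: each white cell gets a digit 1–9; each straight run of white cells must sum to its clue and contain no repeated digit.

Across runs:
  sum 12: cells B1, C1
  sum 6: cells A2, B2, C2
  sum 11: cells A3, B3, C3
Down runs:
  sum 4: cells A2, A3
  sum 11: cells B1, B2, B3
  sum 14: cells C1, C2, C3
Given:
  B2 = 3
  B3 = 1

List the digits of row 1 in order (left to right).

7 5

6 in 3 cells must be {1,2,3}; 4 in 2 cells must be {1,3}.
B1 = 11 − 4 = 7 completes the 11 down.
C1 = 12 − 7 = 5 completes the 12 across.
A2 = 1: the only remaining digit allowed by both the 6 across and the 4 down.
C2 = 6 − 4 = 2 completes the 6 across.
A3 = 4 − 1 = 3 completes the 4 down.
C3 = 11 − 4 = 7 completes the 11 across.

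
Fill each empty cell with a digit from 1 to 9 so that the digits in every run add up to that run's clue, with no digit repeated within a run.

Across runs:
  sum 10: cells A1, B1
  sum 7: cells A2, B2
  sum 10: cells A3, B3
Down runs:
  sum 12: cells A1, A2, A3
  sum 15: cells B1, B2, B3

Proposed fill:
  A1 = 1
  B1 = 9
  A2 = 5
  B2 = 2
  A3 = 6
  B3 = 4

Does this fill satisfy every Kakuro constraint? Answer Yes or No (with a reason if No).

Yes

Across: 1+9=10; 5+2=7; 6+4=10. Down: 1+5+6=12; 9+2+4=15. No digit repeats within any run.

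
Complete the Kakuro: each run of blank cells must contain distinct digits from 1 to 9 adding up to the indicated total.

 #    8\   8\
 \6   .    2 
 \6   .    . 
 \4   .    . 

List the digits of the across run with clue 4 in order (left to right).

4 in 2 cells must be {1,3}.
R1C1 = 6 − 2 = 4 completes the 6 across.
Given what's placed, R2C1 must be 1 to fit the 6 across and 8 down.
R2C2 = 6 − 1 = 5 completes the 6 across.
R3C1 = 8 − 5 = 3 completes the 8 down.
R3C2 = 4 − 3 = 1 completes the 4 across.

3 1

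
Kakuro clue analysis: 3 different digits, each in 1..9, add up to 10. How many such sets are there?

3 distinct digits from 1–9 sum between 6 and 24.
Enumerating: {1,2,7}, {1,3,6}, {1,4,5}, {2,3,5}.

4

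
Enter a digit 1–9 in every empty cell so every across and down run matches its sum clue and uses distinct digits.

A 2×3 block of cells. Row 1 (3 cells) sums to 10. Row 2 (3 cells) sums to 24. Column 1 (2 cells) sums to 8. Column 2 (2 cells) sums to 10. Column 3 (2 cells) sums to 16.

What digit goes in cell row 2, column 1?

24 in 3 cells must be {7,8,9}; 16 in 2 cells must be {7,9}.
The 10 across and the 16 down share only 7, so (1,3) = 7.
The 24 across and the 8 down share only 7, so (2,1) = 7.
(2,3) = 16 − 7 = 9 completes the 16 down.
(1,1) = 8 − 7 = 1 completes the 8 down.
(1,2) = 10 − 8 = 2 completes the 10 across.
(2,2) = 24 − 16 = 8 completes the 24 across.

7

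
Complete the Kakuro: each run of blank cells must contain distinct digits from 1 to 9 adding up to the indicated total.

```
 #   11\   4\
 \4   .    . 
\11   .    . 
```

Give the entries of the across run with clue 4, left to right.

4 in 2 cells must be {1,3}.
The 4 across and the 11 down share only 3, so R1C1 = 3.
R1C2 = 4 − 3 = 1 completes the 4 across.
R2C1 = 11 − 3 = 8 completes the 11 down.
R2C2 = 11 − 8 = 3 completes the 11 across.

3 1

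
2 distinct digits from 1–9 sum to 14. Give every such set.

2 distinct digits from 1–9 sum between 3 and 17.

{5,9}; {6,8}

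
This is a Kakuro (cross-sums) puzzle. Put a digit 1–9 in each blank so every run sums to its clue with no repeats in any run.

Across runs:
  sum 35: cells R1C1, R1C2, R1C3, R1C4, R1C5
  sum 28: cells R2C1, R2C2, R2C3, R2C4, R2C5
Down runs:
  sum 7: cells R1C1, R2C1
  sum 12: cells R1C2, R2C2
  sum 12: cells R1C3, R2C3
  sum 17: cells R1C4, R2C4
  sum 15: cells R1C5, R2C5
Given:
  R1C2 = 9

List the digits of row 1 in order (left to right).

35 in 5 cells must be {5,6,7,8,9}; 17 in 2 cells must be {8,9}.
Given what's placed, R1C4 must be 8 to fit the 35 across and 17 down.
R2C2 = 12 − 9 = 3 completes the 12 down.
R2C4 = 17 − 8 = 9 completes the 17 down.
Nothing is forced directly, so branch on R1C3, whose candidates are 5 or 7. If R1C3 = 7: that forces R1C5 = 6, R2C3 = 5, after which R2C5 would have to be in {4,7} for the 28 across but in {9} for the 15 down — contradiction. So R1C3 = 5.
R1C1 = 6: the only remaining digit allowed by both the 35 across and the 7 down.
R1C5 = 35 − 28 = 7 completes the 35 across.

6, 9, 5, 8, 7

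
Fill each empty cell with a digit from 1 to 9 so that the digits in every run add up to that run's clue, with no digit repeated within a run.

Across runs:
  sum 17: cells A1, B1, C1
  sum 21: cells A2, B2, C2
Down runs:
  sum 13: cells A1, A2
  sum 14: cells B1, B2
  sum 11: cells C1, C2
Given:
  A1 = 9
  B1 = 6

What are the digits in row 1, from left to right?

9, 6, 2

C1 = 17 − 15 = 2 completes the 17 across.
A2 = 13 − 9 = 4 completes the 13 down.
B2 = 14 − 6 = 8 completes the 14 down.
C2 = 21 − 12 = 9 completes the 21 across.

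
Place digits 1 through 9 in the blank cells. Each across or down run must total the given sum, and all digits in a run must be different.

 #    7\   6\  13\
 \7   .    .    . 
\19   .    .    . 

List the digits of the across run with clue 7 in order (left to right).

1 2 4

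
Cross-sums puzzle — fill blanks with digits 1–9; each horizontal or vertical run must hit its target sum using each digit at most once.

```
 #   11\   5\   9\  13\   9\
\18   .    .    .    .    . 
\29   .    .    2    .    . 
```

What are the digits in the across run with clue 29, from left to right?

9 4 2 8 6

R1C3 = 9 − 2 = 7 completes the 9 down.
Given what's placed, R1C4 must be 5 to fit the 18 across and 13 down.
R2C4 = 13 − 5 = 8 completes the 13 down.
No cell is forced outright now. R1C1 can only be 2 or 3 (the digits allowed by both its 18 across and its 11 down). If R1C1 = 3: then R2C1 would have to be in {3,4,6,7,9} for the 29 across but in {8} for the 11 down — contradiction. So R1C1 = 2.
R2C1 = 11 − 2 = 9 completes the 11 down.
No cell is forced outright now. R2C2 can only be 3 or 4 (the digits allowed by both its 29 across and its 5 down). If R2C2 = 3: then R1C2 would have to be in {1,3} for the 18 across but in {2} for the 5 down — contradiction. So R2C2 = 4.
R1C2 = 5 − 4 = 1 completes the 5 down.
R1C5 = 18 − 15 = 3 completes the 18 across.
R2C5 = 29 − 23 = 6 completes the 29 across.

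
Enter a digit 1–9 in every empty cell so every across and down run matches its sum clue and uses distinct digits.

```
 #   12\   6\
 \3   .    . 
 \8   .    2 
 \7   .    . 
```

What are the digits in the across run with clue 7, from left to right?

3 in 2 cells must be {1,2}; 6 in 3 cells must be {1,2,3}.
R1C2 = 1: the only remaining digit allowed by both the 3 across and the 6 down.
R2C1 = 8 − 2 = 6 completes the 8 across.
R3C2 = 6 − 3 = 3 completes the 6 down.
R1C1 = 3 − 1 = 2 completes the 3 across.
R3C1 = 7 − 3 = 4 completes the 7 across.

4 3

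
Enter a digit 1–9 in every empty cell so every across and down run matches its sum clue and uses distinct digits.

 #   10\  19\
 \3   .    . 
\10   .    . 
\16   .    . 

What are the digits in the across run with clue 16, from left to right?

3 in 2 cells must be {1,2}; 16 in 2 cells must be {7,9}.
The 3 across and the 19 down share only 2, so R1C2 = 2.
The 16 across and the 10 down share only 7, so R3C1 = 7.
R3C2 = 16 − 7 = 9 completes the 16 across.
R1C1 = 3 − 2 = 1 completes the 3 across.
R2C1 = 10 − 8 = 2 completes the 10 down.
R2C2 = 10 − 2 = 8 completes the 10 across.

7 9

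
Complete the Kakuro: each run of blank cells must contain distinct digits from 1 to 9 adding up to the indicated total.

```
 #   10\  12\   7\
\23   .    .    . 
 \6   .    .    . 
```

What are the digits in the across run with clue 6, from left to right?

23 in 3 cells must be {6,8,9}; 6 in 3 cells must be {1,2,3}.
The 23 across and the 7 down share only 6, so R1C3 = 6.
The 6 across and the 12 down share only 3, so R2C2 = 3.
R2C3 = 7 − 6 = 1 completes the 7 down.
R1C2 = 12 − 3 = 9 completes the 12 down.
R2C1 = 6 − 4 = 2 completes the 6 across.
R1C1 = 23 − 15 = 8 completes the 23 across.

2 3 1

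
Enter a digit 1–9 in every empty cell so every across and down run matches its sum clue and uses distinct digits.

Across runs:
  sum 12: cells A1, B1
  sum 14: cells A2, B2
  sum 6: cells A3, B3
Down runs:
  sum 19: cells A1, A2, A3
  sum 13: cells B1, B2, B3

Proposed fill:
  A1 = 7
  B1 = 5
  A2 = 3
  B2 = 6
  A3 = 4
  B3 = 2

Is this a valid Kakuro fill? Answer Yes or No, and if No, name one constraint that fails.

No — the down run A1–A3 sums to 14, not 19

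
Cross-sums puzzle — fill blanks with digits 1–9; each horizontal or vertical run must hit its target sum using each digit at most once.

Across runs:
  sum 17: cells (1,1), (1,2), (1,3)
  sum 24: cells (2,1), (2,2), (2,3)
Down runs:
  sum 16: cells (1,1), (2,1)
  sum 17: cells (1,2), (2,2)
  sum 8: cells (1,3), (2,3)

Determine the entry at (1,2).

9

24 in 3 cells must be {7,8,9}; 16 in 2 cells must be {7,9}; 17 in 2 cells must be {8,9}.
The 24 across and the 8 down share only 7, so (2,3) = 7.
(1,3) = 8 − 7 = 1 completes the 8 down.
Given what's placed, (2,1) must be 9 to fit the 24 across and 16 down.
(2,2) = 24 − 16 = 8 completes the 24 across.
(1,1) = 16 − 9 = 7 completes the 16 down.
(1,2) = 17 − 8 = 9 completes the 17 across.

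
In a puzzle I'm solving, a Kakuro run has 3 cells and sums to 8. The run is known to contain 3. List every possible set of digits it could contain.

3 distinct digits from 1–9 sum between 6 and 24.
Keeping only sets containing 3.
Only one set works: {1,3,4}.

{1,3,4}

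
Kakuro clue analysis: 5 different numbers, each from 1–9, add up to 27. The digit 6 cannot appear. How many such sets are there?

5

5 distinct digits from 1–9 sum between 15 and 35.
Dropping sets that contain 6.
Enumerating: {1,2,7,8,9}, {1,4,5,8,9}, {2,3,5,8,9}, {2,4,5,7,9}, {3,4,5,7,8}.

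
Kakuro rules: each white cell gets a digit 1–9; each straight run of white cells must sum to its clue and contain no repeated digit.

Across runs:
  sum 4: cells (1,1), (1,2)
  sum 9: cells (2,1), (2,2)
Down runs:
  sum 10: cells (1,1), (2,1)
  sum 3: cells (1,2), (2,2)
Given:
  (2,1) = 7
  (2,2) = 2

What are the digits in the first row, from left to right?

3 1

4 in 2 cells must be {1,3}; 3 in 2 cells must be {1,2}.
(1,1) = 10 − 7 = 3 completes the 10 down.
(1,2) = 4 − 3 = 1 completes the 4 across.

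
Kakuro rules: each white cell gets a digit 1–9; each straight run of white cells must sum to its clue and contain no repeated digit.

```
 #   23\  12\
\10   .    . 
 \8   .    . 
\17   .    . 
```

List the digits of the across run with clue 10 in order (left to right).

9 1

17 in 2 cells must be {8,9}; 23 in 3 cells must be {6,8,9}.
The 8 across and the 23 down share only 6, so R2C1 = 6.
R2C2 = 8 − 6 = 2 completes the 8 across.
Given what's placed, R3C2 must be 9 to fit the 17 across and 12 down.
R1C2 = 12 − 11 = 1 completes the 12 down.
R3C1 = 17 − 9 = 8 completes the 17 across.
R1C1 = 10 − 1 = 9 completes the 10 across.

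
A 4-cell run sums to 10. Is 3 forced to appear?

The only way to make 10 from 4 distinct digits is {1,2,3,4}, which contains 3.

Yes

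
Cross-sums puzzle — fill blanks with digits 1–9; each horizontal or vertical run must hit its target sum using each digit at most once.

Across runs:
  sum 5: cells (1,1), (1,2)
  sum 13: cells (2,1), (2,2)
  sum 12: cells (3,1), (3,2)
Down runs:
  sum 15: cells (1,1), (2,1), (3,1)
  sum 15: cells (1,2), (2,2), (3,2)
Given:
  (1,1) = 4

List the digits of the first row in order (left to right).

(1,2) = 5 − 4 = 1 completes the 5 across.
No cell is forced outright now. (3,2) can only be 5 or 8 or 9 (the digits allowed by both its 12 across and its 15 down). If (3,2) = 5: that forces (2,2) = 9, after which (3,1) would have to be in {7} for the 12 across but in {2,3,5,6,8,9} for the 15 down — contradiction. If (3,2) = 8: that forces (2,2) = 6, after which (3,1) would have to be in {4} for the 12 across but in {2,3,5,6,8,9} for the 15 down — contradiction. So (3,2) = 9.
(2,2) = 15 − 10 = 5 completes the 15 down.
(3,1) = 12 − 9 = 3 completes the 12 across.
(2,1) = 13 − 5 = 8 completes the 13 across.

4 1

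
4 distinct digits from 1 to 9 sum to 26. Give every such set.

{2,7,8,9}; {3,6,8,9}; {4,5,8,9}; {4,6,7,9}; {5,6,7,8}

4 distinct digits from 1–9 sum between 10 and 30.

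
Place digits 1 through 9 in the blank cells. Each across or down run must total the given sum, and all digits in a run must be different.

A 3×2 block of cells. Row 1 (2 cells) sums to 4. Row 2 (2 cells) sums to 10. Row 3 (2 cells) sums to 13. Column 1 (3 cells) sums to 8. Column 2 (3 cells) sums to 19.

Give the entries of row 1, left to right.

1 3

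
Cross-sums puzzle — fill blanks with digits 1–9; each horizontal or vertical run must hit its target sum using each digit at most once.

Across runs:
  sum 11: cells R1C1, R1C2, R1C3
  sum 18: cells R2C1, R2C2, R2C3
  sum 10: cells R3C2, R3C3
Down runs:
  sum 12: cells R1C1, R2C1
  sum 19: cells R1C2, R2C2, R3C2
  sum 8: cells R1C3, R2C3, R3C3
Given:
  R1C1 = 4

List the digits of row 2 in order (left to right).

R2C1 = 12 − 4 = 8 completes the 12 down.
No cell is forced outright now. R2C3 can only be 1 or 3 or 4 (the digits allowed by both its 18 across and its 8 down). If R2C3 = 3: that forces R1C3 = 1, R2C2 = 7, R3C3 = 4, after which R1C2 would have to be in {6} for the 11 across but in {3,4,8,9} for the 19 down — contradiction. If R2C3 = 4: that forces R1C3 = 1, R2C2 = 6, R3C3 = 3, after which R1C2 would have to be in {6} for the 11 across but in {4,5,8,9} for the 19 down — contradiction. So R2C3 = 1.
R2C2 = 18 − 9 = 9 completes the 18 across.
Nothing is forced directly, so branch on R1C2, whose candidates are 2 or 6. If R1C2 = 6: then R1C3 would have to be in {1} for the 11 across but in {2,3,4,5} for the 8 down — contradiction. So R1C2 = 2.
R1C3 = 11 − 6 = 5 completes the 11 across.
R3C2 = 19 − 11 = 8 completes the 19 down.
R3C3 = 10 − 8 = 2 completes the 10 across.

8 9 1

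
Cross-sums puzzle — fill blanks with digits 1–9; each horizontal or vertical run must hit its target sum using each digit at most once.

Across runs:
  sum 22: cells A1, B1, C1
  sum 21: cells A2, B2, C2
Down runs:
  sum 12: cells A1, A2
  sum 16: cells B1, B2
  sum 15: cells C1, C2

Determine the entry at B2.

16 in 2 cells must be {7,9}.
Nothing is forced directly, so branch on B1, whose candidates are 7 or 9. If B1 = 7: that forces A1 = 9, C1 = 6, after which A2 would have to be in {4,5,6,7,8,9} for the 21 across but in {3} for the 12 down — contradiction. So B1 = 9.
B2 = 16 − 9 = 7 completes the 16 down.
Nothing is forced directly, so branch on A2, whose candidates are 5 or 8 or 9. If A2 = 8: then A1 would have to be in {5,6,7,8} for the 22 across but in {4} for the 12 down — contradiction. If A2 = 9: then A1 would have to be in {5,6,7,8} for the 22 across but in {3} for the 12 down — contradiction. So A2 = 5.
A1 = 12 − 5 = 7 completes the 12 down.
C1 = 22 − 16 = 6 completes the 22 across.
C2 = 21 − 12 = 9 completes the 21 across.

7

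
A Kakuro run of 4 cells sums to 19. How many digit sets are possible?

11

4 distinct digits from 1–9 sum between 10 and 30.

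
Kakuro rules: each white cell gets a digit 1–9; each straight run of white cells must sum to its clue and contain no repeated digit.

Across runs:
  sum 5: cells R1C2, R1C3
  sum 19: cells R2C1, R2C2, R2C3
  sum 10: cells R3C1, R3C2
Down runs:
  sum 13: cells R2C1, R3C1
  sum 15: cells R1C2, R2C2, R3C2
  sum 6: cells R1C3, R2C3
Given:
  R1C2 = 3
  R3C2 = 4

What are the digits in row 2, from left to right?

7 8 4

R1C3 = 5 − 3 = 2 completes the 5 across.
R2C2 = 15 − 7 = 8 completes the 15 down.
R2C3 = 6 − 2 = 4 completes the 6 down.
R3C1 = 10 − 4 = 6 completes the 10 across.
R2C1 = 19 − 12 = 7 completes the 19 across.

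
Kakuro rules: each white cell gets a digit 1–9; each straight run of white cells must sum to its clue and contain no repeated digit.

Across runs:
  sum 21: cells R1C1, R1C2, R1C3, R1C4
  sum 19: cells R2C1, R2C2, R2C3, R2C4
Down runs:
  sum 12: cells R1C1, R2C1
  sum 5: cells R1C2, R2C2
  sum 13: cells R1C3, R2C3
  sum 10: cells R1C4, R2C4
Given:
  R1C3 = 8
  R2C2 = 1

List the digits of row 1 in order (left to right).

R1C2 = 5 − 1 = 4 completes the 5 down.
R2C3 = 13 − 8 = 5 completes the 13 down.
No cell is forced outright now. R1C1 can only be 3 or 7 (the digits allowed by both its 21 across and its 12 down). If R1C1 = 7: that forces R1C4 = 2, after which R2C1 would have to be in {4,6,7,9} for the 19 across but in {5} for the 12 down — contradiction. So R1C1 = 3.
R1C4 = 21 − 15 = 6 completes the 21 across.
R2C1 = 12 − 3 = 9 completes the 12 down.
R2C4 = 19 − 15 = 4 completes the 19 across.

3 4 8 6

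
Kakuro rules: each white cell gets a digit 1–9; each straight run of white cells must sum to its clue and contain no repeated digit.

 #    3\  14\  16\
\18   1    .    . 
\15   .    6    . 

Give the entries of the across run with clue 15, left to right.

2, 6, 7

3 in 2 cells must be {1,2}; 16 in 2 cells must be {7,9}.
R1C2 = 14 − 6 = 8 completes the 14 down.
R1C3 = 18 − 9 = 9 completes the 18 across.
R2C1 = 3 − 1 = 2 completes the 3 down.
R2C3 = 15 − 8 = 7 completes the 15 across.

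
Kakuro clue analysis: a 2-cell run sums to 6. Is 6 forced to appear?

Counterexample: {1,5} sums to 6 without using 6.

No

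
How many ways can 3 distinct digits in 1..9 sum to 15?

3 distinct digits from 1–9 sum between 6 and 24.

8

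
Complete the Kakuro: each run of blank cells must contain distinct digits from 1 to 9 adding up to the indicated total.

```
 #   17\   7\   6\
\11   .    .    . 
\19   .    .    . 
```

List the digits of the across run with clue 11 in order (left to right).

17 in 2 cells must be {8,9}.
The 11 across and the 17 down share only 8, so R1C1 = 8.
R2C1 = 17 − 8 = 9 completes the 17 down.
Nothing is forced directly, so branch on R2C3, whose candidates are 2 or 4. If R2C3 = 2: then R1C3 would have to be in {1,2} for the 11 across but in {4} for the 6 down — contradiction. So R2C3 = 4.
R1C3 = 6 − 4 = 2 completes the 6 down.
R2C2 = 19 − 13 = 6 completes the 19 across.
R1C2 = 11 − 10 = 1 completes the 11 across.

8 1 2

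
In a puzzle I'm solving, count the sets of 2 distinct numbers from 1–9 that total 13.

2 distinct digits from 1–9 sum between 3 and 17.
Enumerating: {4,9}, {5,8}, {6,7}.

3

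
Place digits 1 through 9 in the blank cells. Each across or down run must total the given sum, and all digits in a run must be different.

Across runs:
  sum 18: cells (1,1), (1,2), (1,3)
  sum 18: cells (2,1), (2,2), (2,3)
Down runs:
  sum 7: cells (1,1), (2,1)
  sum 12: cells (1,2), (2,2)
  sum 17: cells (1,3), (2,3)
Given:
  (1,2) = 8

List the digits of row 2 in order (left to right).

17 in 2 cells must be {8,9}.
(1,3) = 9: the only remaining digit allowed by both the 18 across and the 17 down.
(2,2) = 12 − 8 = 4 completes the 12 down.
(2,3) = 17 − 9 = 8 completes the 17 down.
(1,1) = 18 − 17 = 1 completes the 18 across.
(2,1) = 18 − 12 = 6 completes the 18 across.

6, 4, 8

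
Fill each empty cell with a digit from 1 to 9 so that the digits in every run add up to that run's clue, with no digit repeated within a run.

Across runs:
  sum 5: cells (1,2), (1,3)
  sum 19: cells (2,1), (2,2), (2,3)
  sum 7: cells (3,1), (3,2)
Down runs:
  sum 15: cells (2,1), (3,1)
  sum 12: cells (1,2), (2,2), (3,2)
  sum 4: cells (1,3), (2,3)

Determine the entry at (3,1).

6

4 in 2 cells must be {1,3}.
The 19 across and the 4 down share only 3, so (2,3) = 3.
Intersecting the 7 across with the 15 down forces (3,1) = 6.
(3,2) = 7 − 6 = 1 completes the 7 across.
(1,3) = 4 − 3 = 1 completes the 4 down.
(2,1) = 15 − 6 = 9 completes the 15 down.
(2,2) = 19 − 12 = 7 completes the 19 across.
(1,2) = 5 − 1 = 4 completes the 5 across.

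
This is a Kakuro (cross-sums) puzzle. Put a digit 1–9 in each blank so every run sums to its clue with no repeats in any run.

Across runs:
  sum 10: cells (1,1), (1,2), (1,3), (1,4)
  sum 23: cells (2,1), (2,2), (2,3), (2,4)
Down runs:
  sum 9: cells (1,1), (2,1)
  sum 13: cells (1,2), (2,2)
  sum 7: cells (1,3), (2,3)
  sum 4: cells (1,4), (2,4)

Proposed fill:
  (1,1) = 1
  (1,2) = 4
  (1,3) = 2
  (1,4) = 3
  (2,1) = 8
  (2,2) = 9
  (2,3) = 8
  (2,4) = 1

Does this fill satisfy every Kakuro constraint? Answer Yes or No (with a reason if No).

No — the across run (2,1)–(2,4) sums to 26, not 23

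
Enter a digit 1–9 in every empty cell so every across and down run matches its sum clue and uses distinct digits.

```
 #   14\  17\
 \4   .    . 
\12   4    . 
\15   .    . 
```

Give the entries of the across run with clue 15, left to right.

9, 6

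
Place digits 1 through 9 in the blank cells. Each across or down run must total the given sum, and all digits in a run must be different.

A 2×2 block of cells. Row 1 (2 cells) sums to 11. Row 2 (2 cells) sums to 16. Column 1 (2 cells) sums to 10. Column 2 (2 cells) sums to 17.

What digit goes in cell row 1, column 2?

16 in 2 cells must be {7,9}; 17 in 2 cells must be {8,9}.
The 16 across and the 17 down share only 9, so (2,2) = 9.
(1,2) = 17 − 9 = 8 completes the 17 down.
(2,1) = 16 − 9 = 7 completes the 16 across.
(1,1) = 11 − 8 = 3 completes the 11 across.

8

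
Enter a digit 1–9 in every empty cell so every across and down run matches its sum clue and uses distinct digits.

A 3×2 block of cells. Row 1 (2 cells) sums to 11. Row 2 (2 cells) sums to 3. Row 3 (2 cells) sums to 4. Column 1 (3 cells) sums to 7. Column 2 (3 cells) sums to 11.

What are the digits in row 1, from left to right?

4 7

3 in 2 cells must be {1,2}; 4 in 2 cells must be {1,3}; 7 in 3 cells must be {1,2,4}.
The 4 across and the 7 down share only 1, so (3,1) = 1.
(3,2) = 4 − 1 = 3 completes the 4 across.
Given what's placed, (2,1) must be 2 to fit the 3 across and 7 down.
(2,2) = 3 − 2 = 1 completes the 3 across.
(1,1) = 7 − 3 = 4 completes the 7 down.
(1,2) = 11 − 4 = 7 completes the 11 across.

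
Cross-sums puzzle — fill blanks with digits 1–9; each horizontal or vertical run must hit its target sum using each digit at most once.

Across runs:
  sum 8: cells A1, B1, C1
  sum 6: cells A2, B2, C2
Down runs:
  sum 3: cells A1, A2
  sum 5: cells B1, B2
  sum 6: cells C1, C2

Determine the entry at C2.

6 in 3 cells must be {1,2,3}; 3 in 2 cells must be {1,2}.
Nothing is forced directly, so branch on A1, whose candidates are 1 or 2. If A1 = 2: that forces B1 = 1, C1 = 5, A2 = 1, after which B2 would have to be in {2,3} for the 6 across but in {4} for the 5 down — contradiction. So A1 = 1.
A2 = 3 − 1 = 2 completes the 3 down.
Given what's placed, C2 must be 1 to fit the 6 across and 6 down.
C1 = 6 − 1 = 5 completes the 6 down.
B2 = 6 − 3 = 3 completes the 6 across.
B1 = 8 − 6 = 2 completes the 8 across.

1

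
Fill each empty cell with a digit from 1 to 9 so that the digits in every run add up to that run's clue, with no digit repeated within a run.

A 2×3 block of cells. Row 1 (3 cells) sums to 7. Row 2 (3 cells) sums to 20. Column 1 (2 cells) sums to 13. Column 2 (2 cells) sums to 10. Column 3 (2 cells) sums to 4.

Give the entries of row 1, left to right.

4, 2, 1

7 in 3 cells must be {1,2,4}; 4 in 2 cells must be {1,3}.
The 7 across and the 13 down share only 4, so (1,1) = 4.
Given what's placed, (1,3) must be 1 to fit the 7 across and 4 down.
(2,1) = 13 − 4 = 9 completes the 13 down.
(2,3) = 4 − 1 = 3 completes the 4 down.
(1,2) = 7 − 5 = 2 completes the 7 across.
(2,2) = 20 − 12 = 8 completes the 20 across.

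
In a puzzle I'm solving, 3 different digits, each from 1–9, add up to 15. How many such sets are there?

8

3 distinct digits from 1–9 sum between 6 and 24.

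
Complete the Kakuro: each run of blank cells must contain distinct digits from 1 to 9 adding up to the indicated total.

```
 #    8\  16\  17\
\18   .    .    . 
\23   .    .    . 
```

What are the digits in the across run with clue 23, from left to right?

6 9 8

23 in 3 cells must be {6,8,9}; 16 in 2 cells must be {7,9}; 17 in 2 cells must be {8,9}.
The 23 across and the 8 down share only 6, so R2C1 = 6.
Given what's placed, R2C2 must be 9 to fit the 23 across and 16 down.
R2C3 = 23 − 15 = 8 completes the 23 across.
R1C1 = 8 − 6 = 2 completes the 8 down.
R1C2 = 16 − 9 = 7 completes the 16 down.
R1C3 = 18 − 9 = 9 completes the 18 across.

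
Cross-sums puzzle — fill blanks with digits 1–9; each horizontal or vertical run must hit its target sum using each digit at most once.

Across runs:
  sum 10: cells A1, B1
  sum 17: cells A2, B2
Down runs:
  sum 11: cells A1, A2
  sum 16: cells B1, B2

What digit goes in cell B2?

9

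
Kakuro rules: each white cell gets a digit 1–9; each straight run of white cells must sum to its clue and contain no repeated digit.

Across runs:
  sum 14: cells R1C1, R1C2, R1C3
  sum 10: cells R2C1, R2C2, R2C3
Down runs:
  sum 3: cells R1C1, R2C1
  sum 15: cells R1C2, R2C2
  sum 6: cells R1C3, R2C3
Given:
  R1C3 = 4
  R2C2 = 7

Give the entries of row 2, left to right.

1, 7, 2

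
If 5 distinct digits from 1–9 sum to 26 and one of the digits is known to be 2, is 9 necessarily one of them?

No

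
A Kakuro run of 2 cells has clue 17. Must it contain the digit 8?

Yes

The only way to make 17 from 2 distinct digits is {8,9}, which contains 8.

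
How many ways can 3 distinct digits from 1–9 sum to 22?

3 distinct digits from 1–9 sum between 6 and 24.
Enumerating: {5,8,9}, {6,7,9}.

2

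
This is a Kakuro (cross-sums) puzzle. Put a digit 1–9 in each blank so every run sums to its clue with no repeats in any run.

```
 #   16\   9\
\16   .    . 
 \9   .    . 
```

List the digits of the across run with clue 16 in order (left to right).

16 in 2 cells must be {7,9}.
The 16 across and the 9 down share only 7, so R1C2 = 7.
The 9 across and the 16 down share only 7, so R2C1 = 7.
R2C2 = 9 − 7 = 2 completes the 9 across.
R1C1 = 16 − 7 = 9 completes the 16 across.

9 7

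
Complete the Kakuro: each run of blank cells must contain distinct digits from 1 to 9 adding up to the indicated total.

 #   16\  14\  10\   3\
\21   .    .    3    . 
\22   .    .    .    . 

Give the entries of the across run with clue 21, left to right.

16 in 2 cells must be {7,9}; 3 in 2 cells must be {1,2}.
R2C3 = 10 − 3 = 7 completes the 10 down.
R2C1 = 9: the only remaining digit allowed by both the 22 across and the 16 down.
Given what's placed, R2C2 must be 5 to fit the 22 across and 14 down.
R2C4 = 22 − 21 = 1 completes the 22 across.
R1C1 = 16 − 9 = 7 completes the 16 down.
R1C2 = 14 − 5 = 9 completes the 14 down.
R1C4 = 21 − 19 = 2 completes the 21 across.

7, 9, 3, 2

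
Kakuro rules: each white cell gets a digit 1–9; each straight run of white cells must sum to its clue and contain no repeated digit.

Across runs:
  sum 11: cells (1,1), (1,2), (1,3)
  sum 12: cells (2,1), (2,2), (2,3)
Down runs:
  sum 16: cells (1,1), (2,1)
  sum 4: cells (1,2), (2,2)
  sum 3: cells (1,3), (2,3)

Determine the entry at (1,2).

3

16 in 2 cells must be {7,9}; 4 in 2 cells must be {1,3}; 3 in 2 cells must be {1,2}.
The 11 across and the 16 down share only 7, so (1,1) = 7.
Given what's placed, (1,3) must be 1 to fit the 11 across and 3 down.
(2,1) = 16 − 7 = 9 completes the 16 down.
(2,2) = 1: the only remaining digit allowed by both the 12 across and the 4 down.
(2,3) = 12 − 10 = 2 completes the 12 across.
(1,2) = 11 − 8 = 3 completes the 11 across.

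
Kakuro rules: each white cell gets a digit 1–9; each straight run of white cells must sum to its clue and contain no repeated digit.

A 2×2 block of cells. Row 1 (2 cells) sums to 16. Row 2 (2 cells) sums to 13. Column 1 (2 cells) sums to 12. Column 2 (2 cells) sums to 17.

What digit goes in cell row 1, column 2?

9

16 in 2 cells must be {7,9}; 17 in 2 cells must be {8,9}.
The 16 across and the 17 down share only 9, so (1,2) = 9.
(2,2) = 17 − 9 = 8 completes the 17 down.
(1,1) = 16 − 9 = 7 completes the 16 across.
(2,1) = 13 − 8 = 5 completes the 13 across.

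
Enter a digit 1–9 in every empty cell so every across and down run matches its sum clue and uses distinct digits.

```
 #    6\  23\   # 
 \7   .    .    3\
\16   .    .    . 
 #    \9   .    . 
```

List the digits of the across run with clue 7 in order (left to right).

1, 6

23 in 3 cells must be {6,8,9}; 3 in 2 cells must be {1,2}.
The 7 across and the 23 down share only 6, so R1C2 = 6.
R3C2 = 8: the only remaining digit allowed by both the 9 across and the 23 down.
R3C3 = 9 − 8 = 1 completes the 9 across.
R1C1 = 7 − 6 = 1 completes the 7 across.
R2C1 = 6 − 1 = 5 completes the 6 down.
R2C2 = 23 − 14 = 9 completes the 23 down.
R2C3 = 16 − 14 = 2 completes the 16 across.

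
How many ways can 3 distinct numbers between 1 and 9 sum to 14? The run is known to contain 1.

3

3 distinct digits from 1–9 sum between 6 and 24.
Keeping only sets containing 1.
Enumerating: {1,4,9}, {1,5,8}, {1,6,7}.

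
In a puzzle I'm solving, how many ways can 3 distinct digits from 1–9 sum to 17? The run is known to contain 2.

2

3 distinct digits from 1–9 sum between 6 and 24.
Keeping only sets containing 2.
Enumerating: {2,6,9}, {2,7,8}.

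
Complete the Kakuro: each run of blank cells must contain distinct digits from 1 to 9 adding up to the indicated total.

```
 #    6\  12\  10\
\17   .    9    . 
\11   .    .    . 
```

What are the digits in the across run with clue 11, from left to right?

R2C2 = 12 − 9 = 3 completes the 12 down.
Nothing is forced directly, so branch on R2C1, whose candidates are 1 or 2. If R2C1 = 2: then R1C1 would have to be in {1,2,3,5,6,7} for the 17 across but in {4} for the 6 down — contradiction. So R2C1 = 1.
R1C1 = 6 − 1 = 5 completes the 6 down.
R1C3 = 17 − 14 = 3 completes the 17 across.
R2C3 = 11 − 4 = 7 completes the 11 across.

1, 3, 7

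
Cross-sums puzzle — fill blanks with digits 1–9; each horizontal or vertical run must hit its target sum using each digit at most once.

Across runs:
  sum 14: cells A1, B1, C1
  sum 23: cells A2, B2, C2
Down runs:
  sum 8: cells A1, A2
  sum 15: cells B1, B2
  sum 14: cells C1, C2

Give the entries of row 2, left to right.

6 8 9

23 in 3 cells must be {6,8,9}.
The 23 across and the 8 down share only 6, so A2 = 6.
A1 = 8 − 6 = 2 completes the 8 down.
Nothing is forced directly, so branch on B2, whose candidates are 8 or 9. If B2 = 9: then B1 would have to be in {3,4,5,7,8,9} for the 14 across but in {6} for the 15 down — contradiction. So B2 = 8.
B1 = 15 − 8 = 7 completes the 15 down.
C1 = 14 − 9 = 5 completes the 14 across.
C2 = 23 − 14 = 9 completes the 23 across.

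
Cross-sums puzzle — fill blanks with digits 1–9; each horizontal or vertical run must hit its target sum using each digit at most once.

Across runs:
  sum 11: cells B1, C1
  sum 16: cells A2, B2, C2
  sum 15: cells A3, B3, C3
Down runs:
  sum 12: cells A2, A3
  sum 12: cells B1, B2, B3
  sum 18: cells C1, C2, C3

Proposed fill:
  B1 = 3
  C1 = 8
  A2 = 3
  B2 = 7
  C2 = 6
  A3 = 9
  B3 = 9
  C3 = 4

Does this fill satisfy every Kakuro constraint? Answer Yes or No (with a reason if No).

No — the across run A3–C3 sums to 22, not 15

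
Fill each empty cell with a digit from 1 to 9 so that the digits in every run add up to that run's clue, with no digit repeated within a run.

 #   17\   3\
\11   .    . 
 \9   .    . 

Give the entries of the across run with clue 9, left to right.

17 in 2 cells must be {8,9}; 3 in 2 cells must be {1,2}.
The 11 across and the 3 down share only 2, so R1C2 = 2.
The 9 across and the 17 down share only 8, so R2C1 = 8.
R2C2 = 9 − 8 = 1 completes the 9 across.
R1C1 = 11 − 2 = 9 completes the 11 across.

8 1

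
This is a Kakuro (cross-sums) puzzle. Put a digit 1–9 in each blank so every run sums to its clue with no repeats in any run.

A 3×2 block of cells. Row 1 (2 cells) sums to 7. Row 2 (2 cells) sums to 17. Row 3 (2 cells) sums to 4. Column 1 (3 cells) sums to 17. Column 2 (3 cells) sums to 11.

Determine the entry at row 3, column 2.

17 in 2 cells must be {8,9}; 4 in 2 cells must be {1,3}.
The 17 across and the 11 down share only 8, so (2,2) = 8.
Given what's placed, (3,2) must be 1 to fit the 4 across and 11 down.
(1,2) = 11 − 9 = 2 completes the 11 down.
(2,1) = 17 − 8 = 9 completes the 17 across.
(3,1) = 4 − 1 = 3 completes the 4 across.
(1,1) = 7 − 2 = 5 completes the 7 across.

1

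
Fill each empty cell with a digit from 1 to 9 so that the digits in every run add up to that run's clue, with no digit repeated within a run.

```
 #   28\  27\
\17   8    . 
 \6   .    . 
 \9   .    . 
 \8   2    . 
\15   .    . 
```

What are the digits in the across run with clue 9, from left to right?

6, 3

17 in 2 cells must be {8,9}.
R1C2 = 17 − 8 = 9 completes the 17 across.
R4C2 = 8 − 2 = 6 completes the 8 across.
No cell is forced outright now. R5C2 can only be 7 or 8 (the digits allowed by both its 15 across and its 27 down). If R5C2 = 7: then R5C1 would have to be in {8} for the 15 across but in {3,4,5,6,7,9} for the 28 down — contradiction. So R5C2 = 8.
R2C2 = 1: the only remaining digit allowed by both the 6 across and the 27 down.
R3C2 = 27 − 24 = 3 completes the 27 down.
R5C1 = 15 − 8 = 7 completes the 15 across.
R2C1 = 6 − 1 = 5 completes the 6 across.
R3C1 = 9 − 3 = 6 completes the 9 across.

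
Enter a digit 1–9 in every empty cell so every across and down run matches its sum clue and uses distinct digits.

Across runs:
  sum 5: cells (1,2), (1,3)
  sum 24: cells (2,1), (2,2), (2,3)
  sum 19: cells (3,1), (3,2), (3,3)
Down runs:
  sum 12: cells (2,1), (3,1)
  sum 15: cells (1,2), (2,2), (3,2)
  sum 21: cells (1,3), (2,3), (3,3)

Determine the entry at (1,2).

1

24 in 3 cells must be {7,8,9}.
Only 4 fits (1,3) under both its across sum 5 and down sum 21.
(1,2) = 5 − 4 = 1 completes the 5 across.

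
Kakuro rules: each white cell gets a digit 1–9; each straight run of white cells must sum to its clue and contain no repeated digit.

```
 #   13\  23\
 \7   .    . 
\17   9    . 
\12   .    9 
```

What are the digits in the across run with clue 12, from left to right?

17 in 2 cells must be {8,9}; 23 in 3 cells must be {6,8,9}.
R1C2 = 6: the only remaining digit allowed by both the 7 across and the 23 down.
R2C2 = 17 − 9 = 8 completes the 17 across.
R3C1 = 12 − 9 = 3 completes the 12 across.
R1C1 = 7 − 6 = 1 completes the 7 across.

3, 9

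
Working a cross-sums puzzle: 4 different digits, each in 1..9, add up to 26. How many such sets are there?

5

4 distinct digits from 1–9 sum between 10 and 30.
Enumerating: {2,7,8,9}, {3,6,8,9}, {4,5,8,9}, {4,6,7,9}, {5,6,7,8}.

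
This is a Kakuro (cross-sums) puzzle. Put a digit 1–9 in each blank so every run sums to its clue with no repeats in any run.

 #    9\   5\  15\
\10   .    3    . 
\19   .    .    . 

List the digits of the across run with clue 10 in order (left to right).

1 3 6

R1C3 = 6: the only remaining digit allowed by both the 10 across and the 15 down.
R2C2 = 5 − 3 = 2 completes the 5 down.
R2C3 = 15 − 6 = 9 completes the 15 down.
R1C1 = 10 − 9 = 1 completes the 10 across.
R2C1 = 19 − 11 = 8 completes the 19 across.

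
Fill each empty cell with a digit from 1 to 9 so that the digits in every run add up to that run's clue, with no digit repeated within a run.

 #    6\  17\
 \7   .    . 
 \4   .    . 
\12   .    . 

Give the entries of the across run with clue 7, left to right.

2 5

4 in 2 cells must be {1,3}; 6 in 3 cells must be {1,2,3}.
The 12 across and the 6 down share only 3, so R3C1 = 3.
R3C2 = 12 − 3 = 9 completes the 12 across.
Given what's placed, R2C1 must be 1 to fit the 4 across and 6 down.
R2C2 = 4 − 1 = 3 completes the 4 across.
R1C1 = 6 − 4 = 2 completes the 6 down.
R1C2 = 7 − 2 = 5 completes the 7 across.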